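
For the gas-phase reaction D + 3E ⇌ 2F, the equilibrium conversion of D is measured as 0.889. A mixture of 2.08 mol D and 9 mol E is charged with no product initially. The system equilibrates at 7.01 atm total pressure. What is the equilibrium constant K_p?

Basis: 2.08 mol D initially; let X = conversion of D. Extent ξ = 2.08X.
At extent ξ: n_D = 2.08 − 2.08X; n_E = 9 − 6.24X; n_F = 4.16X.
Summing: n_T = 11.1 − 4.16X.
At X = 0.889: n_D = 0.231, n_E = 3.45, n_F = 3.7, n_T = 7.38.
p_i = (n_i/n_T)·P. K_p = p_F^2 / (p_D p_E^3) = 1.6 atm^-2.

K_p = 1.6 atm^-2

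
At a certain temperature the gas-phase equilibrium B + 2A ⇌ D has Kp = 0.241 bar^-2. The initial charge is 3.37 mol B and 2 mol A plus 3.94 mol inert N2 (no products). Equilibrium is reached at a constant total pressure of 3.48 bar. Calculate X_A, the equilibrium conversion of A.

Let X = conversion of A (basis 2 mol A); extent of reaction ξ = X.
Moles: n_B = 3.37 − X; n_A = 2 − 2X; n_D = X; n_I = 3.94 (inert).
n_T = Σnᵢ = 9.31 − 2X.
Mole fractions y_i = n_i/n_T; Kp = p_D / (p_B p_A^2) with p_i = y_i·P.
Equating to 0.241 bar^-2 and solving on 0 < X < 1: X = 0.258.

X = 0.258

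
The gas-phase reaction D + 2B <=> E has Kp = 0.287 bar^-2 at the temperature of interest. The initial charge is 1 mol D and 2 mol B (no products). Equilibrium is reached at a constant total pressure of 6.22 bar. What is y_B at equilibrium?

Let X = conversion of D (basis 1 mol D); extent of reaction ξ = X.
Mole table: n_D = 1 − X; n_B = 2 − 2X; n_E = X.
Summing: n_T = 3 − 2X.
Mole fractions y_i = n_i/n_T; Kp = p_E / (p_D p_B^2) with p_i = y_i·P.
Setting this equal to 0.287 bar^-2 and taking the physical root (0 < X < 1) gives X = 0.652.
Then n_B = 0.696, n_T = 1.7, so y_B = 0.411.

y_B = 0.411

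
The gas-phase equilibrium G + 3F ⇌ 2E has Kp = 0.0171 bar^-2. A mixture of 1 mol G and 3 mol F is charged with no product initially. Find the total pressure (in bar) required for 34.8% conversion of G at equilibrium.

Let X = conversion of G (basis 1 mol G); extent of reaction ξ = X.
Mole table: n_G = 1 − X; n_F = 3 − 3X; n_E = 2X.
Total moles n_T = 4 − 2X.
Kp = p_E^2 / (p_G p_F^3) with p_i = (n_i/n_T)·P.
At X = 0.348: the mole-fraction product g(X) = Π y_i^ν_i = 1.084. Since Kp = g(X)·P^{-2}, P = (g/Kp)^(1/2) = (1.084/0.0171)^(1/2) = 7.96 bar.

P = 7.96 bar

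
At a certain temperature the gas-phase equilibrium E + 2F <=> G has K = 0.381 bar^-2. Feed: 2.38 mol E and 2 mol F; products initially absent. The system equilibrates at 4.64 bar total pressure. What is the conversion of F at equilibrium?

Take 2 mol F as basis and let X be its fractional conversion, so ξ = X.
Mole table: n_E = 2.38 − X; n_F = 2 − 2X; n_G = X.
Summing: n_T = 4.38 − 2X.
y_i = n_i/n_T, p_i = y_i·P. K = p_G / (p_E p_F^2).
Equating to 0.381 bar^-2 and solving on 0 < X < 1: X = 0.668.

X = 0.668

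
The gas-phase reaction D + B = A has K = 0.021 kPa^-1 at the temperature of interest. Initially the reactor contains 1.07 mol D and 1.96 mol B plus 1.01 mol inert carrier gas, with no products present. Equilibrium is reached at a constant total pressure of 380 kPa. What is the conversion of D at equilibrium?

Let X = conversion of D (basis 1.07 mol D); extent of reaction ξ = 1.07X.
Mole table: n_D = 1.07 − 1.07X; n_B = 1.96 − 1.07X; n_A = 1.07X; n_I = 1.01 (inert).
Summing: n_T = 4.04 − 1.07X.
With p_i = (n_i/n_T)P, K = p_A / (p_D p_B).
Setting this equal to 0.021 kPa^-1 and taking the physical root (0 < X < 1) gives X = 0.741.

X = 0.741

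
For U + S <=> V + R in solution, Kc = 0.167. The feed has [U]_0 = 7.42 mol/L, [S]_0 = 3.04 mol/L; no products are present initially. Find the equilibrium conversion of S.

X = 0.435

Let X = conversion of S; extent ξ = 3.04·X mol/L.
Concentrations: [U] = 7.42 − 3.04X; [S] = 3.04 − 3.04X; [V] = 3.04X; [R] = 3.04X.
Kc = [V] [R] / ([U] [S]).
Solving Kc = 0.167 for X ∈ (0,1): X = 0.435.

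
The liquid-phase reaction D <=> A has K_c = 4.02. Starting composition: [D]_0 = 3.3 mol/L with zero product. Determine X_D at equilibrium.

Let X = conversion of D; extent ξ = 3.3·X mol/L.
Concentrations: [D] = 3.3 − 3.3X; [A] = 3.3X.
K_c = [A] / ([D]).
This equals 4.02 at X = 0.801 (the root in 0 < X < 1).

X = 0.801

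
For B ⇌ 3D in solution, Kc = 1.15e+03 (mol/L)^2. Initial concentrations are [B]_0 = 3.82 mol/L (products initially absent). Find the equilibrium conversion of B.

Let X = conversion of B; extent ξ = 3.82·X mol/L.
Concentrations: [B] = 3.82 − 3.82X; [D] = 11.5X.
Kc = [D]^3 / ([B]).
Solving Kc = 1.15e+03 for X ∈ (0,1): X = 0.815.

X = 0.815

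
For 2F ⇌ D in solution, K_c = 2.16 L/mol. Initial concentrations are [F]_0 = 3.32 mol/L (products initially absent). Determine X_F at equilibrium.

X = 0.769

Let X = conversion of F; extent ξ = 3.32X/2 mol/L.
Concentrations: [F] = 3.32 − 3.32X; [D] = 1.66X.
K_c = [D] / ([F]^2).
Solving K_c = 2.16 for X ∈ (0,1): X = 0.769.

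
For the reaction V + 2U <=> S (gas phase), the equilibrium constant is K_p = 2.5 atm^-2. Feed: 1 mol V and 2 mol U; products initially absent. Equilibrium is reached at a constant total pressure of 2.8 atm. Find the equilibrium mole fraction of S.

y_S = 0.459

Let X = conversion of V (basis 1 mol V); extent of reaction ξ = X.
Species balance: n_V = 1 − X; n_U = 2 − 2X; n_S = X.
n_T = Σnᵢ = 3 − 2X.
Mole fractions y_i = n_i/n_T; K_p = p_S / (p_V p_U^2) with p_i = y_i·P.
Equating to 2.5 atm^-2 and solving on 0 < X < 1: X = 0.718.
Then n_S = 0.718, n_T = 1.56, so y_S = 0.459.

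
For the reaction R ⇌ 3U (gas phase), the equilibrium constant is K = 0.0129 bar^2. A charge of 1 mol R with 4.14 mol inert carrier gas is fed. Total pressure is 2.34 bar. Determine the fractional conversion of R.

X = 0.130

Let X = conversion of R (basis 1 mol R); extent of reaction ξ = X.
Mole table: n_R = 1 − X; n_U = 3X; n_I = 4.14 (inert).
n_T = Σnᵢ = 5.14 + 2X.
y_i = n_i/n_T, p_i = y_i·P. K = p_U^3 / (p_R).
Equating to 0.0129 bar^2 and solving on 0 < X < 1: X = 0.130.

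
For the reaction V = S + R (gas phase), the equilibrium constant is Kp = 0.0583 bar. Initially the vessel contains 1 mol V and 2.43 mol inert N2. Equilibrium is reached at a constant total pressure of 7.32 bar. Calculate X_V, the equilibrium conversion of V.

Let X = conversion of V (basis 1 mol V); extent of reaction ξ = X.
Species balance: n_V = 1 − X; n_S = X; n_R = X; n_I = 2.43 (inert).
n_T = Σnᵢ = 3.43 + X.
y_i = n_i/n_T, p_i = y_i·P. Kp = p_S p_R / (p_V).
Substituting and setting equal to 0.0583 bar gives a polynomial in X; the root in (0,1) is X = 0.155.

X = 0.155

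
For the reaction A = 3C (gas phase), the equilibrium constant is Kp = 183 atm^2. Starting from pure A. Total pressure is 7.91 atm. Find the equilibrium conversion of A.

X = 0.595

Let X = conversion of A (basis 1 mol A); extent of reaction ξ = X.
Moles: n_A = 1 − X; n_C = 3X.
Total moles n_T = 1 + 2X.
y_i = n_i/n_T, p_i = y_i·P. Kp = p_C^3 / (p_A).
Substituting and setting equal to 183 atm^2 gives a polynomial in X; the root in (0,1) is X = 0.595.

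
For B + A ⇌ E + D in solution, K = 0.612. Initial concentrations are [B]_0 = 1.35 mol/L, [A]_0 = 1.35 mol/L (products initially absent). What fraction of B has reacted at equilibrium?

X = 0.439

Let X = conversion of B; extent ξ = 1.35·X mol/L.
Concentrations: [B] = 1.35 − 1.35X; [A] = 1.35 − 1.35X; [E] = 1.35X; [D] = 1.35X.
K = [E] [D] / ([B] [A]).
Setting equal to 0.612 and solving for X on (0,1) gives X = 0.439.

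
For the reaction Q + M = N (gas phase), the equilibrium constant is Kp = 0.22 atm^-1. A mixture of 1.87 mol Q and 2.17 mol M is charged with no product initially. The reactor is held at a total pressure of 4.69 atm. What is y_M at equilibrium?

y_M = 0.457

Basis: 1.87 mol Q initially; let X = conversion of Q. Extent ξ = 1.87X.
Mole table: n_Q = 1.87 − 1.87X; n_M = 2.17 − 1.87X; n_N = 1.87X.
n_T = Σnᵢ = 4.04 − 1.87X.
Mole fractions y_i = n_i/n_T; Kp = p_N / (p_Q p_M) with p_i = y_i·P.
This yields a degree-2 equation in X; solving on (0,1), X = 0.320.
Then n_M = 1.57, n_T = 3.44, so y_M = 0.457.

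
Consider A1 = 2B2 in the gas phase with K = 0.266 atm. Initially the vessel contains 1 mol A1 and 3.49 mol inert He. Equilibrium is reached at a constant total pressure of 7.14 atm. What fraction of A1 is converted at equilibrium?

Take 1 mol A1 as basis and let X be its fractional conversion, so ξ = X.
Mole table: n_A1 = 1 − X; n_B2 = 2X; n_I = 3.49 (inert).
Summing: n_T = 4.49 + X.
y_i = n_i/n_T, p_i = y_i·P. K = p_B2^2 / (p_A1).
Substituting and setting equal to 0.266 atm gives a polynomial in X; the root in (0,1) is X = 0.188.

X = 0.188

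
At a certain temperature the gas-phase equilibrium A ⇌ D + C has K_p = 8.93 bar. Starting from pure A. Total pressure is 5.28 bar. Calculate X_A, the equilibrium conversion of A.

X = 0.793

Basis: 1 mol A initially; let X = conversion of A. Extent ξ = X.
At extent ξ: n_A = 1 − X; n_D = X; n_C = X.
Summing: n_T = 1 + X.
With p_i = (n_i/n_T)P, K_p = p_D p_C / (p_A).
Substituting and setting equal to 8.93 bar gives a polynomial in X; the root in (0,1) is X = 0.793.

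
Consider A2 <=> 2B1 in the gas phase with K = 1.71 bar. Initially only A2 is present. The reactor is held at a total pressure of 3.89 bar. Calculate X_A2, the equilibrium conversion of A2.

Let X = conversion of A2 (basis 1 mol A2); extent of reaction ξ = X.
Species balance: n_A2 = 1 − X; n_B1 = 2X.
n_T = Σnᵢ = 1 + X.
With p_i = (n_i/n_T)P, K = p_B1^2 / (p_A2).
Equating to 1.71 bar and solving on 0 < X < 1: X = 0.315.

X = 0.315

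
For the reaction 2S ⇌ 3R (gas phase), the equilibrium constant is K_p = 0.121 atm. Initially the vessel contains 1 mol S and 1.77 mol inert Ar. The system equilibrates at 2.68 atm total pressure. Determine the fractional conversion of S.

Basis: 1 mol S initially; let X = conversion of S. Extent ξ = 0.5X.
At extent ξ: n_S = 1 − X; n_R = 1.5X; n_I = 1.77 (inert).
n_T = Σnᵢ = 2.77 + 0.5X.
With p_i = (n_i/n_T)P, K_p = p_R^3 / (p_S^2).
Equating to 0.121 atm and solving on 0 < X < 1: X = 0.274.

X = 0.274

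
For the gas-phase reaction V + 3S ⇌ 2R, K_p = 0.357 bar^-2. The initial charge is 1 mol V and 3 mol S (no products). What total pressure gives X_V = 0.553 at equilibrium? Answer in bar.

P = 5.16 bar

Take 1 mol V as basis and let X be its fractional conversion, so ξ = X.
Species balance: n_V = 1 − X; n_S = 3 − 3X; n_R = 2X.
n_T = Σnᵢ = 4 − 2X.
K_p = p_R^2 / (p_V p_S^3) with p_i = (n_i/n_T)·P.
At X = 0.553: the mole-fraction product g(X) = Π y_i^ν_i = 9.504. Since K_p = g(X)·P^{-2}, P = (g/K_p)^(1/2) = (9.504/0.357)^(1/2) = 5.16 bar.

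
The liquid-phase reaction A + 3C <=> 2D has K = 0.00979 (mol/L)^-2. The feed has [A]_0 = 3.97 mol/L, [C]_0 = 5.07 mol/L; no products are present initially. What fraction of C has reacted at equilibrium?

X = 0.335

Let X = conversion of C; extent ξ = 5.07X/3 mol/L.
Concentrations: [A] = 3.97 − 1.69X; [C] = 5.07 − 5.07X; [D] = 3.38X.
K = [D]^2 / ([A] [C]^3).
Equating to 0.00979 (mol/L)^-2: the physical root is X = 0.335.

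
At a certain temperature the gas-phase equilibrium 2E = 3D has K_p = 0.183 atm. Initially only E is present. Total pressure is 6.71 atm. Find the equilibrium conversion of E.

X = 0.181

Take 1 mol E as basis and let X be its fractional conversion, so ξ = 0.5X.
Moles: n_E = 1 − X; n_D = 1.5X.
Total moles n_T = 1 + 0.5X.
y_i = n_i/n_T, p_i = y_i·P. K_p = p_D^3 / (p_E^2).
Equating to 0.183 atm and solving on 0 < X < 1: X = 0.181.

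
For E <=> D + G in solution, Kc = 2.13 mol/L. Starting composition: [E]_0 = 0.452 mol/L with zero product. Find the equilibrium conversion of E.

Let X = conversion of E; extent ξ = 0.452·X mol/L.
Concentrations: [E] = 0.452 − 0.452X; [D] = 0.452X; [G] = 0.452X.
Kc = [D] [G] / ([E]).
Setting equal to 2.13 and solving for X on (0,1) gives X = 0.848.

X = 0.848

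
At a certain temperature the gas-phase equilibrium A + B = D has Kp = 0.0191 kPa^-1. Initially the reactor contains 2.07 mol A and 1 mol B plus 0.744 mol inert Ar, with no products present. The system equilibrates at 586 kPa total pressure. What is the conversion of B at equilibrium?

X = 0.823

Basis: 1 mol B initially; let X = conversion of B. Extent ξ = X.
Mole table: n_A = 2.07 − X; n_B = 1 − X; n_D = X; n_I = 0.744 (inert).
Total moles n_T = 3.81 − X.
Mole fractions y_i = n_i/n_T; Kp = p_D / (p_A p_B) with p_i = y_i·P.
Equating to 0.0191 kPa^-1 and solving on 0 < X < 1: X = 0.823.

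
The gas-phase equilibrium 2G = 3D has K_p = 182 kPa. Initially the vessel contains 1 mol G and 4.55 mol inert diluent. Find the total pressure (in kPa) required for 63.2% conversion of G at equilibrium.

P = 170 kPa

Basis: 1 mol G initially; let X = conversion of G. Extent ξ = 0.5X.
Species balance: n_G = 1 − X; n_D = 1.5X; n_I = 4.55 (inert).
Total moles n_T = 5.55 + 0.5X.
K_p = p_D^3 / (p_G^2) with p_i = (n_i/n_T)·P.
At X = 0.632: the mole-fraction product g(X) = Π y_i^ν_i = 1.072. Since K_p = g(X)·P^{1}, P = (K_p/g)^(1/1) = (182/1.072)^(1/1) = 170 kPa.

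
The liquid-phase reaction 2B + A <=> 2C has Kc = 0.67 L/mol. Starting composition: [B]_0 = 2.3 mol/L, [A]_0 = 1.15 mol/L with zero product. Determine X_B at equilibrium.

X = 0.404

Let X = conversion of B; extent ξ = 2.3X/2 mol/L.
Concentrations: [B] = 2.3 − 2.3X; [A] = 1.15 − 1.15X; [C] = 2.3X.
Kc = [C]^2 / ([B]^2 [A]).
This equals 0.67 at X = 0.404 (the root in 0 < X < 1).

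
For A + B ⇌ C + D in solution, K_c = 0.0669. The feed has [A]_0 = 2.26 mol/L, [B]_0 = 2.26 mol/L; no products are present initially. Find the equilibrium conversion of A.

Let X = conversion of A; extent ξ = 2.26·X mol/L.
Concentrations: [A] = 2.26 − 2.26X; [B] = 2.26 − 2.26X; [C] = 2.26X; [D] = 2.26X.
K_c = [C] [D] / ([A] [B]).
Setting equal to 0.0669 and solving for X on (0,1) gives X = 0.205.

X = 0.205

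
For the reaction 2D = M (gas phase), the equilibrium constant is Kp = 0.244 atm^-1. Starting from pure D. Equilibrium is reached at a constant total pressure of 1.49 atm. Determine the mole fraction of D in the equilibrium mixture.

Basis: 1 mol D initially; let X = conversion of D. Extent ξ = 0.5X.
Mole table: n_D = 1 − X; n_M = 0.5X.
Summing: n_T = 1 − 0.5X.
y_i = n_i/n_T, p_i = y_i·P. Kp = p_M / (p_D^2).
This yields a degree-2 equation in X; solving on (0,1), X = 0.362.
Then n_D = 0.638, n_T = 0.819, so y_D = 0.779.

y_D = 0.779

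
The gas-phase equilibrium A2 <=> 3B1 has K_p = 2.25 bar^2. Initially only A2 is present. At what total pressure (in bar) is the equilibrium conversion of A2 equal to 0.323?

Let X = conversion of A2 (basis 1 mol A2); extent of reaction ξ = X.
Mole table: n_A2 = 1 − X; n_B1 = 3X.
Summing: n_T = 1 + 2X.
K_p = p_B1^3 / (p_A2) with p_i = (n_i/n_T)·P.
At X = 0.323: the mole-fraction product g(X) = Π y_i^ν_i = 0.496. Since K_p = g(X)·P^{2}, P = (K_p/g)^(1/2) = (2.25/0.496)^(1/2) = 2.13 bar.

P = 2.13 bar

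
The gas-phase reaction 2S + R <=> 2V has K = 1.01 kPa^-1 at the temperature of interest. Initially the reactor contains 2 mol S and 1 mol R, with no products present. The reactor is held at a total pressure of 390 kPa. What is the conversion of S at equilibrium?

X = 0.843

Take 2 mol S as basis and let X be its fractional conversion, so ξ = X.
Species balance: n_S = 2 − 2X; n_R = 1 − X; n_V = 2X.
Total moles n_T = 3 − X.
y_i = n_i/n_T, p_i = y_i·P. K = p_V^2 / (p_S^2 p_R).
Substituting and setting equal to 1.01 kPa^-1 gives a polynomial in X; the root in (0,1) is X = 0.843.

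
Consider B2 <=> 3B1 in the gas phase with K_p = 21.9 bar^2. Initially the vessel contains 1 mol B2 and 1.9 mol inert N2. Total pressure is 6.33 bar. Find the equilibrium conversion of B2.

X = 0.530

Let X = conversion of B2 (basis 1 mol B2); extent of reaction ξ = X.
Mole table: n_B2 = 1 − X; n_B1 = 3X; n_I = 1.9 (inert).
n_T = Σnᵢ = 2.9 + 2X.
Mole fractions y_i = n_i/n_T; K_p = p_B1^3 / (p_B2) with p_i = y_i·P.
This yields a degree-3 equation in X; solving on (0,1), X = 0.530.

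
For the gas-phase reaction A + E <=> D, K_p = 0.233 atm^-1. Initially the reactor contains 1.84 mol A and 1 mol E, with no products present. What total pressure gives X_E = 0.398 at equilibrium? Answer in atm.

P = 4.81 atm

Take 1 mol E as basis and let X be its fractional conversion, so ξ = X.
Moles: n_A = 1.84 − X; n_E = 1 − X; n_D = X.
n_T = Σnᵢ = 2.84 − X.
K_p = p_D / (p_A p_E) with p_i = (n_i/n_T)·P.
At X = 0.398: the mole-fraction product g(X) = Π y_i^ν_i = 1.12. Since K_p = g(X)·P^{-1}, P = (g/K_p)^(1/1) = (1.12/0.233)^(1/1) = 4.81 atm.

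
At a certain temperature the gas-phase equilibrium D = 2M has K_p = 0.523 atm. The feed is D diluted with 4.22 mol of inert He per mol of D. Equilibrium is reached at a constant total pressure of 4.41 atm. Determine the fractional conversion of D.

Take 1 mol D as basis and let X be its fractional conversion, so ξ = X.
At extent ξ: n_D = 1 − X; n_M = 2X; n_I = 4.22 (inert).
n_T = Σnᵢ = 5.22 + X.
y_i = n_i/n_T, p_i = y_i·P. K_p = p_M^2 / (p_D).
This yields a degree-2 equation in X; solving on (0,1), X = 0.332.

X = 0.332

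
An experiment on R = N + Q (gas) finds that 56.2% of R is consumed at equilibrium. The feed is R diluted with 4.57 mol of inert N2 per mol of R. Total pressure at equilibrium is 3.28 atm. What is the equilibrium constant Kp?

Kp = 0.386 atm

Basis: 1 mol R initially; let X = conversion of R. Extent ξ = X.
Moles: n_R = 1 − X; n_N = X; n_Q = X; n_I = 4.57 (inert).
Summing: n_T = 5.57 + X.
At X = 0.562: n_R = 0.438, n_N = 0.562, n_Q = 0.562, n_T = 6.13.
p_i = (n_i/n_T)·P. Kp = p_N p_Q / (p_R) = 0.386 atm.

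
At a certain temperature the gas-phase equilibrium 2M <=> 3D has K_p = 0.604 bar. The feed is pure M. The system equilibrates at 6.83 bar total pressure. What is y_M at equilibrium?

y_M = 0.662

Take 1 mol M as basis and let X be its fractional conversion, so ξ = 0.5X.
Moles: n_M = 1 − X; n_D = 1.5X.
Total moles n_T = 1 + 0.5X.
With p_i = (n_i/n_T)P, K_p = p_D^3 / (p_M^2).
Equating to 0.604 bar and solving on 0 < X < 1: X = 0.254.
Then n_M = 0.746, n_T = 1.13, so y_M = 0.662.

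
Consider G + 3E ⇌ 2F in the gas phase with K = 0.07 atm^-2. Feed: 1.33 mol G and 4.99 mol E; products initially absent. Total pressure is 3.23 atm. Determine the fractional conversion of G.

X = 0.366

Let X = conversion of G (basis 1.33 mol G); extent of reaction ξ = 1.33X.
At extent ξ: n_G = 1.33 − 1.33X; n_E = 4.99 − 3.99X; n_F = 2.66X.
Total moles n_T = 6.32 − 2.66X.
With p_i = (n_i/n_T)P, K = p_F^2 / (p_G p_E^3).
Setting this equal to 0.07 atm^-2 and taking the physical root (0 < X < 1) gives X = 0.366.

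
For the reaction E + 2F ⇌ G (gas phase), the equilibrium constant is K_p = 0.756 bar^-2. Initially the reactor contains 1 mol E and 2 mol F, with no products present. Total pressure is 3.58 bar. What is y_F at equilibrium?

Let X = conversion of E (basis 1 mol E); extent of reaction ξ = X.
Moles: n_E = 1 − X; n_F = 2 − 2X; n_G = X.
Summing: n_T = 3 − 2X.
With p_i = (n_i/n_T)P, K_p = p_G / (p_E p_F^2).
Setting this equal to 0.756 bar^-2 and taking the physical root (0 < X < 1) gives X = 0.634.
Then n_F = 0.732, n_T = 1.73, so y_F = 0.423.

y_F = 0.423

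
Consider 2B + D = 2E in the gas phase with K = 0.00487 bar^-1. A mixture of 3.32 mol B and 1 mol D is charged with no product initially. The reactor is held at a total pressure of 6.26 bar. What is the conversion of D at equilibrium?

X = 0.123

Take 1 mol D as basis and let X be its fractional conversion, so ξ = X.
At extent ξ: n_B = 3.32 − 2X; n_D = 1 − X; n_E = 2X.
n_T = Σnᵢ = 4.32 − X.
y_i = n_i/n_T, p_i = y_i·P. K = p_E^2 / (p_B^2 p_D).
Substituting and setting equal to 0.00487 bar^-1 gives a polynomial in X; the root in (0,1) is X = 0.123.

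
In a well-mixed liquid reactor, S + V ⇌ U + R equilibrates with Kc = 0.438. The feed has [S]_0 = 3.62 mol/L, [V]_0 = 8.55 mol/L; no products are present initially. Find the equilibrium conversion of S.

Let X = conversion of S; extent ξ = 3.62·X mol/L.
Concentrations: [S] = 3.62 − 3.62X; [V] = 8.55 − 3.62X; [U] = 3.62X; [R] = 3.62X.
Kc = [U] [R] / ([S] [V]).
Equating to 0.438: the physical root is X = 0.576.

X = 0.576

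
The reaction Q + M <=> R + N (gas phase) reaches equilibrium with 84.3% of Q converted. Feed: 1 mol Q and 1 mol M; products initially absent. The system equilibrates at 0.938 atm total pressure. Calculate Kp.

Take 1 mol Q as basis and let X be its fractional conversion, so ξ = X.
Mole table: n_Q = 1 − X; n_M = 1 − X; n_R = X; n_N = X.
Total moles n_T = 2 (Δν = 0, constant).
At X = 0.843: n_Q = 0.157, n_M = 0.157, n_R = 0.843, n_N = 0.843, n_T = 2.
p_i = (n_i/n_T)·P. Kp = p_R p_N / (p_Q p_M) = 28.8.

Kp = 28.8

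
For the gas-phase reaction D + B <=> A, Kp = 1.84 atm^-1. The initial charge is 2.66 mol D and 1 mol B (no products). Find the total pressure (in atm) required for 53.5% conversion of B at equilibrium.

P = 0.92 atm

Basis: 1 mol B initially; let X = conversion of B. Extent ξ = X.
At extent ξ: n_D = 2.66 − X; n_B = 1 − X; n_A = X.
Summing: n_T = 3.66 − X.
Kp = p_A / (p_D p_B) with p_i = (n_i/n_T)·P.
At X = 0.535: the mole-fraction product g(X) = Π y_i^ν_i = 1.692. Since Kp = g(X)·P^{-1}, P = (g/Kp)^(1/1) = (1.692/1.84)^(1/1) = 0.92 atm.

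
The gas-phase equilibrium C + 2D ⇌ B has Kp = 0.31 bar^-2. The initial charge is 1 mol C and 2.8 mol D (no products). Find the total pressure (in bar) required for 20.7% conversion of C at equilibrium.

Basis: 1 mol C initially; let X = conversion of C. Extent ξ = X.
Moles: n_C = 1 − X; n_D = 2.8 − 2X; n_B = X.
Summing: n_T = 3.8 − 2X.
Kp = p_B / (p_C p_D^2) with p_i = (n_i/n_T)·P.
At X = 0.207: the mole-fraction product g(X) = Π y_i^ν_i = 0.5257. Since Kp = g(X)·P^{-2}, P = (g/Kp)^(1/2) = (0.5257/0.31)^(1/2) = 1.3 bar.

P = 1.3 bar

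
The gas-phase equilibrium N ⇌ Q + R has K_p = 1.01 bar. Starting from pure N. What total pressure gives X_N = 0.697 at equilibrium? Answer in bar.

Take 1 mol N as basis and let X be its fractional conversion, so ξ = X.
Species balance: n_N = 1 − X; n_Q = X; n_R = X.
Summing: n_T = 1 + X.
K_p = p_Q p_R / (p_N) with p_i = (n_i/n_T)·P.
At X = 0.697: the mole-fraction product g(X) = Π y_i^ν_i = 0.9448. Since K_p = g(X)·P^{1}, P = (K_p/g)^(1/1) = (1.01/0.9448)^(1/1) = 1.07 bar.

P = 1.07 bar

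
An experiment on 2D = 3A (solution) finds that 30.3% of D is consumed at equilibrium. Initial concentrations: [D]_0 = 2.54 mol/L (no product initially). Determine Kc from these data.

Let X = conversion of D.
Concentrations: [D] = 2.54 − 2.54X; [A] = 3.81X.
At X = 0.303: [D] = 1.77, [A] = 1.15.
Kc = [A]^3 / ([D]^2) = 0.491 mol/L.

Kc = 0.491 mol/L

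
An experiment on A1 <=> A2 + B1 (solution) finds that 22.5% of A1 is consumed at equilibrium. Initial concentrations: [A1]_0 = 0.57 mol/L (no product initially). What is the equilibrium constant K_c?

K_c = 0.0372 mol/L

Let X = conversion of A1.
Concentrations: [A1] = 0.57 − 0.57X; [A2] = 0.57X; [B1] = 0.57X.
At X = 0.225: [A1] = 0.442, [A2] = 0.128, [B1] = 0.128.
K_c = [A2] [B1] / ([A1]) = 0.0372 mol/L.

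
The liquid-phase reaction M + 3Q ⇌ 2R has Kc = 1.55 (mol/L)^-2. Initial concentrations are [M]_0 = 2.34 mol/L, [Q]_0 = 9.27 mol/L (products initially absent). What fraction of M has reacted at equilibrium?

X = 0.864

Let X = conversion of M; extent ξ = 2.34·X mol/L.
Concentrations: [M] = 2.34 − 2.34X; [Q] = 9.27 − 7.02X; [R] = 4.68X.
Kc = [R]^2 / ([M] [Q]^3).
This equals 1.55 at X = 0.864 (the root in 0 < X < 1).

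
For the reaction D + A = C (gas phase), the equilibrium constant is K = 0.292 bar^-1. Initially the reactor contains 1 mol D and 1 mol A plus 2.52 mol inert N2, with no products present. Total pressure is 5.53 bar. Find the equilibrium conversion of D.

X = 0.226

Take 1 mol D as basis and let X be its fractional conversion, so ξ = X.
Mole table: n_D = 1 − X; n_A = 1 − X; n_C = X; n_I = 2.52 (inert).
Total moles n_T = 4.52 − X.
y_i = n_i/n_T, p_i = y_i·P. K = p_C / (p_D p_A).
Substituting and setting equal to 0.292 bar^-1 gives a polynomial in X; the root in (0,1) is X = 0.226.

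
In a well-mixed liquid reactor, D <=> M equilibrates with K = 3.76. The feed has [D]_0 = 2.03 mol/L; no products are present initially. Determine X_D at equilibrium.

Let X = conversion of D; extent ξ = 2.03·X mol/L.
Concentrations: [D] = 2.03 − 2.03X; [M] = 2.03X.
K = [M] / ([D]).
This equals 3.76 at X = 0.790 (the root in 0 < X < 1).

X = 0.790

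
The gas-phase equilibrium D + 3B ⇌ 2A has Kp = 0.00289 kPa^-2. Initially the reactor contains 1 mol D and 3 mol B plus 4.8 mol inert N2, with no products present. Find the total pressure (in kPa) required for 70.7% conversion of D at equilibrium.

P = 436 kPa

Basis: 1 mol D initially; let X = conversion of D. Extent ξ = X.
Moles: n_D = 1 − X; n_B = 3 − 3X; n_A = 2X; n_I = 4.8 (inert).
Summing: n_T = 8.8 − 2X.
Kp = p_A^2 / (p_D p_B^3) with p_i = (n_i/n_T)·P.
At X = 0.707: the mole-fraction product g(X) = Π y_i^ν_i = 548.1. Since Kp = g(X)·P^{-2}, P = (g/Kp)^(1/2) = (548.1/0.00289)^(1/2) = 436 kPa.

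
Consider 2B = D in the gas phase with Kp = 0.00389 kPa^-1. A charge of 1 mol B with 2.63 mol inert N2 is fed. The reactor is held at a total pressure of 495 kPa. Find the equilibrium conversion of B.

Let X = conversion of B (basis 1 mol B); extent of reaction ξ = 0.5X.
At extent ξ: n_B = 1 − X; n_D = 0.5X; n_I = 2.63 (inert).
Summing: n_T = 3.63 − 0.5X.
With p_i = (n_i/n_T)P, Kp = p_D / (p_B^2).
Equating to 0.00389 kPa^-1 and solving on 0 < X < 1: X = 0.402.

X = 0.402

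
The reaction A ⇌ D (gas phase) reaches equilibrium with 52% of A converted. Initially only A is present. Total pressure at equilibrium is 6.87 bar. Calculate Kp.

Kp = 1.08

Take 1 mol A as basis and let X be its fractional conversion, so ξ = X.
Mole table: n_A = 1 − X; n_D = X.
n_T stays at 1 (no change in mole number).
At X = 0.52: n_A = 0.48, n_D = 0.52, n_T = 1.
p_i = (n_i/n_T)·P. Kp = p_D / (p_A) = 1.08.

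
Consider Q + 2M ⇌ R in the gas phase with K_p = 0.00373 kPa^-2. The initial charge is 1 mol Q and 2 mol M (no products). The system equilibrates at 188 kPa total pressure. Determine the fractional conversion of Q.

Basis: 1 mol Q initially; let X = conversion of Q. Extent ξ = X.
Moles: n_Q = 1 − X; n_M = 2 − 2X; n_R = X.
Summing: n_T = 3 − 2X.
With p_i = (n_i/n_T)P, K_p = p_R / (p_Q p_M^2).
Setting this equal to 0.00373 kPa^-2 and taking the physical root (0 < X < 1) gives X = 0.861.

X = 0.861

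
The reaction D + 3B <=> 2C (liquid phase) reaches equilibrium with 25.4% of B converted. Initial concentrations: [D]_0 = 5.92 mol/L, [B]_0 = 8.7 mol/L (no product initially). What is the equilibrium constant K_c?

K_c = 0.00153 (mol/L)^-2

Let X = conversion of B.
Concentrations: [D] = 5.92 − 2.9X; [B] = 8.7 − 8.7X; [C] = 5.8X.
At X = 0.254: [D] = 5.18, [B] = 6.49, [C] = 1.47.
K_c = [C]^2 / ([D] [B]^3) = 0.00153 (mol/L)^-2.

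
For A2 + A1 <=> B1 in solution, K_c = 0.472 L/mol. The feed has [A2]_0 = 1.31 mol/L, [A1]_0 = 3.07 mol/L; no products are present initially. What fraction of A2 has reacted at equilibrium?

Let X = conversion of A2; extent ξ = 1.31·X mol/L.
Concentrations: [A2] = 1.31 − 1.31X; [A1] = 3.07 − 1.31X; [B1] = 1.31X.
K_c = [B1] / ([A2] [A1]).
Equating to 0.472 L/mol: the physical root is X = 0.529.

X = 0.529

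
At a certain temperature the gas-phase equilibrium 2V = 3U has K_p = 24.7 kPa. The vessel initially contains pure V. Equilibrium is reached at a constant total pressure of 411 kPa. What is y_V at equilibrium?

Take 1 mol V as basis and let X be its fractional conversion, so ξ = 0.5X.
Mole table: n_V = 1 − X; n_U = 1.5X.
n_T = Σnᵢ = 1 + 0.5X.
y_i = n_i/n_T, p_i = y_i·P. K_p = p_U^3 / (p_V^2).
This yields a degree-3 equation in X; solving on (0,1), X = 0.228.
Then n_V = 0.772, n_T = 1.11, so y_V = 0.693.

y_V = 0.693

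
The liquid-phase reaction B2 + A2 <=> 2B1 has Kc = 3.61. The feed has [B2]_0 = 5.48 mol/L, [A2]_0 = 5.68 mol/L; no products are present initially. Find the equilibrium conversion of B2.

Let X = conversion of B2; extent ξ = 5.48·X mol/L.
Concentrations: [B2] = 5.48 − 5.48X; [A2] = 5.68 − 5.48X; [B1] = 11X.
Kc = [B1]^2 / ([B2] [A2]).
Solving Kc = 3.61 for X ∈ (0,1): X = 0.496.

X = 0.496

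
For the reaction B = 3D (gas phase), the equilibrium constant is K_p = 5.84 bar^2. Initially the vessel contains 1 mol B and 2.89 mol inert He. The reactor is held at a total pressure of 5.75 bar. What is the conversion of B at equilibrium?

Basis: 1 mol B initially; let X = conversion of B. Extent ξ = X.
Species balance: n_B = 1 − X; n_D = 3X; n_I = 2.89 (inert).
Total moles n_T = 3.89 + 2X.
Mole fractions y_i = n_i/n_T; K_p = p_D^3 / (p_B) with p_i = y_i·P.
This yields a degree-3 equation in X; solving on (0,1), X = 0.437.

X = 0.437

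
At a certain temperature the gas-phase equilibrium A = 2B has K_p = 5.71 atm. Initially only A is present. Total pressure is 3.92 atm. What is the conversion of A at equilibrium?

X = 0.517

Basis: 1 mol A initially; let X = conversion of A. Extent ξ = X.
Moles: n_A = 1 − X; n_B = 2X.
n_T = Σnᵢ = 1 + X.
y_i = n_i/n_T, p_i = y_i·P. K_p = p_B^2 / (p_A).
Substituting and setting equal to 5.71 atm gives a polynomial in X; the root in (0,1) is X = 0.517.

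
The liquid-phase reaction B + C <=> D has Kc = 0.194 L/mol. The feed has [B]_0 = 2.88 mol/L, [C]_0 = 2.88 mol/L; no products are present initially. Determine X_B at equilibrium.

X = 0.285

Let X = conversion of B; extent ξ = 2.88·X mol/L.
Concentrations: [B] = 2.88 − 2.88X; [C] = 2.88 − 2.88X; [D] = 2.88X.
Kc = [D] / ([B] [C]).
Setting equal to 0.194 and solving for X on (0,1) gives X = 0.285.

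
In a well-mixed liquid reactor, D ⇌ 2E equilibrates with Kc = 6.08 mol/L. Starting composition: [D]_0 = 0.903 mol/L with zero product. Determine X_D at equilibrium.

Let X = conversion of D; extent ξ = 0.903·X mol/L.
Concentrations: [D] = 0.903 − 0.903X; [E] = 1.81X.
Kc = [E]^2 / ([D]).
Setting equal to 6.08 and solving for X on (0,1) gives X = 0.705.

X = 0.705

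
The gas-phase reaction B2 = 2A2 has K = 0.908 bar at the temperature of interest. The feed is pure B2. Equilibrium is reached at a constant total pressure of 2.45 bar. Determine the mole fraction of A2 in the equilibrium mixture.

Let X = conversion of B2 (basis 1 mol B2); extent of reaction ξ = X.
Moles: n_B2 = 1 − X; n_A2 = 2X.
Total moles n_T = 1 + X.
With p_i = (n_i/n_T)P, K = p_A2^2 / (p_B2).
Equating to 0.908 bar and solving on 0 < X < 1: X = 0.291.
Then n_A2 = 0.582, n_T = 1.29, so y_A2 = 0.451.

y_A2 = 0.451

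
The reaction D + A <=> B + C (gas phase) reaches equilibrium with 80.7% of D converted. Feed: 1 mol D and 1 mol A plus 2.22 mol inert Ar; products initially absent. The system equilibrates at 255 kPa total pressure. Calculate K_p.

Let X = conversion of D (basis 1 mol D); extent of reaction ξ = X.
Mole table: n_D = 1 − X; n_A = 1 − X; n_B = X; n_C = X; n_I = 2.22 (inert).
Since Δν = 0, n_T = 4.22 throughout.
At X = 0.807: n_D = 0.193, n_A = 0.193, n_B = 0.807, n_C = 0.807, n_T = 4.22.
p_i = (n_i/n_T)·P. K_p = p_B p_C / (p_D p_A) = 17.5.

K_p = 17.5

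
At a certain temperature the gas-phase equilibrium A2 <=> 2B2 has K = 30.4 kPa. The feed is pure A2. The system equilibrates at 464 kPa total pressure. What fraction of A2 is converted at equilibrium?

X = 0.127

Let X = conversion of A2 (basis 1 mol A2); extent of reaction ξ = X.
Moles: n_A2 = 1 − X; n_B2 = 2X.
n_T = Σnᵢ = 1 + X.
With p_i = (n_i/n_T)P, K = p_B2^2 / (p_A2).
Equating to 30.4 kPa and solving on 0 < X < 1: X = 0.127.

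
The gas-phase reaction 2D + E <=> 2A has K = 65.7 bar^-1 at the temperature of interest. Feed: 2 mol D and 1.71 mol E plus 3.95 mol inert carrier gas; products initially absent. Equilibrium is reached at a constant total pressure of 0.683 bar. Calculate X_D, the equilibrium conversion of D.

X = 0.717

Let X = conversion of D (basis 2 mol D); extent of reaction ξ = X.
At extent ξ: n_D = 2 − 2X; n_E = 1.71 − X; n_A = 2X; n_I = 3.95 (inert).
Total moles n_T = 7.66 − X.
With p_i = (n_i/n_T)P, K = p_A^2 / (p_D^2 p_E).
Equating to 65.7 bar^-1 and solving on 0 < X < 1: X = 0.717.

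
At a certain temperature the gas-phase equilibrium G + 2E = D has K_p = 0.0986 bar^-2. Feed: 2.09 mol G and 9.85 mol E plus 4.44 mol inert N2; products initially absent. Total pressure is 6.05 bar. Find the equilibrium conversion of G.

X = 0.514

Take 2.09 mol G as basis and let X be its fractional conversion, so ξ = 2.09X.
Species balance: n_G = 2.09 − 2.09X; n_E = 9.85 − 4.18X; n_D = 2.09X; n_I = 4.44 (inert).
n_T = Σnᵢ = 16.4 − 4.18X.
Mole fractions y_i = n_i/n_T; K_p = p_D / (p_G p_E^2) with p_i = y_i·P.
Setting this equal to 0.0986 bar^-2 and taking the physical root (0 < X < 1) gives X = 0.514.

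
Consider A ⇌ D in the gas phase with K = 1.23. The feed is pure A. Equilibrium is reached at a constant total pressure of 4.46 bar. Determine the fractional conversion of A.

Let X = conversion of A (basis 1 mol A); extent of reaction ξ = X.
Species balance: n_A = 1 − X; n_D = X.
Since Δν = 0, n_T = 1 throughout.
y_i = n_i/n_T, p_i = y_i·P. K = p_D / (p_A).
Substituting and setting equal to 1.23 gives a polynomial in X; the root in (0,1) is X = 0.552.

X = 0.552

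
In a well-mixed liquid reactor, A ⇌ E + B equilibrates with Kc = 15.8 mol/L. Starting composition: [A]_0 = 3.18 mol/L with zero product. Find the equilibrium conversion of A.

Let X = conversion of A; extent ξ = 3.18·X mol/L.
Concentrations: [A] = 3.18 − 3.18X; [E] = 3.18X; [B] = 3.18X.
Kc = [E] [B] / ([A]).
This equals 15.8 at X = 0.853 (the root in 0 < X < 1).

X = 0.853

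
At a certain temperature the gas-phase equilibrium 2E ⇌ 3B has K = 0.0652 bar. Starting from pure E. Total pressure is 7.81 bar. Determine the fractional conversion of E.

X = 0.126

Let X = conversion of E (basis 1 mol E); extent of reaction ξ = 0.5X.
Mole table: n_E = 1 − X; n_B = 1.5X.
Summing: n_T = 1 + 0.5X.
y_i = n_i/n_T, p_i = y_i·P. K = p_B^3 / (p_E^2).
Equating to 0.0652 bar and solving on 0 < X < 1: X = 0.126.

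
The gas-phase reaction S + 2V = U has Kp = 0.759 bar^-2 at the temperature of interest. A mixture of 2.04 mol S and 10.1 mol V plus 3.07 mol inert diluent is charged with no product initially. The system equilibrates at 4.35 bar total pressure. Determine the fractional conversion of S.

Basis: 2.04 mol S initially; let X = conversion of S. Extent ξ = 2.04X.
Moles: n_S = 2.04 − 2.04X; n_V = 10.1 − 4.08X; n_U = 2.04X; n_I = 3.07 (inert).
Summing: n_T = 15.2 − 4.08X.
y_i = n_i/n_T, p_i = y_i·P. Kp = p_U / (p_S p_V^2).
Setting this equal to 0.759 bar^-2 and taking the physical root (0 < X < 1) gives X = 0.823.

X = 0.823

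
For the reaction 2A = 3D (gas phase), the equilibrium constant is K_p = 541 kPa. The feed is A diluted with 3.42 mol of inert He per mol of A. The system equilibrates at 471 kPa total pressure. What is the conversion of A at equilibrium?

Basis: 1 mol A initially; let X = conversion of A. Extent ξ = 0.5X.
At extent ξ: n_A = 1 − X; n_D = 1.5X; n_I = 3.42 (inert).
Total moles n_T = 4.42 + 0.5X.
y_i = n_i/n_T, p_i = y_i·P. K_p = p_D^3 / (p_A^2).
Substituting and setting equal to 541 kPa gives a polynomial in X; the root in (0,1) is X = 0.618.

X = 0.618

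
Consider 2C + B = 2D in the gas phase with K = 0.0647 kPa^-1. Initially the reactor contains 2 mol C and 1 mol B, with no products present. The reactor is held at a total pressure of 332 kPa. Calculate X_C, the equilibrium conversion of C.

X = 0.643

Take 2 mol C as basis and let X be its fractional conversion, so ξ = X.
At extent ξ: n_C = 2 − 2X; n_B = 1 − X; n_D = 2X.
n_T = Σnᵢ = 3 − X.
With p_i = (n_i/n_T)P, K = p_D^2 / (p_C^2 p_B).
Substituting and setting equal to 0.0647 kPa^-1 gives a polynomial in X; the root in (0,1) is X = 0.643.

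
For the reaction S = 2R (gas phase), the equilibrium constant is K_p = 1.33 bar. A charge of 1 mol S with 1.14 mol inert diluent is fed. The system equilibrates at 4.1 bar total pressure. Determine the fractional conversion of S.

Take 1 mol S as basis and let X be its fractional conversion, so ξ = X.
At extent ξ: n_S = 1 − X; n_R = 2X; n_I = 1.14 (inert).
Summing: n_T = 2.14 + X.
Mole fractions y_i = n_i/n_T; K_p = p_R^2 / (p_S) with p_i = y_i·P.
This yields a degree-2 equation in X; solving on (0,1), X = 0.360.

X = 0.360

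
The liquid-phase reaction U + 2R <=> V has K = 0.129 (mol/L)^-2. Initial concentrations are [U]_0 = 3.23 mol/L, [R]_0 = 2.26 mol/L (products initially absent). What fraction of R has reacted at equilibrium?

Let X = conversion of R; extent ξ = 2.26X/2 mol/L.
Concentrations: [U] = 3.23 − 1.13X; [R] = 2.26 − 2.26X; [V] = 1.13X.
K = [V] / ([U] [R]^2).
This equals 0.129 at X = 0.460 (the root in 0 < X < 1).

X = 0.460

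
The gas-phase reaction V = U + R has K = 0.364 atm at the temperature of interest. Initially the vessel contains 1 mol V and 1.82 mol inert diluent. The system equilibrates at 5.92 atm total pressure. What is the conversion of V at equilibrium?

Let X = conversion of V (basis 1 mol V); extent of reaction ξ = X.
Moles: n_V = 1 − X; n_U = X; n_R = X; n_I = 1.82 (inert).
Total moles n_T = 2.82 + X.
Mole fractions y_i = n_i/n_T; K = p_U p_R / (p_V) with p_i = y_i·P.
Equating to 0.364 atm and solving on 0 < X < 1: X = 0.355.

X = 0.355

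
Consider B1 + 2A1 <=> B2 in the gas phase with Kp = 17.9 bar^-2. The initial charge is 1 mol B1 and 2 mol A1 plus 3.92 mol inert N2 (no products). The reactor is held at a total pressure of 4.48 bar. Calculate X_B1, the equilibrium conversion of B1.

Basis: 1 mol B1 initially; let X = conversion of B1. Extent ξ = X.
Species balance: n_B1 = 1 − X; n_A1 = 2 − 2X; n_B2 = X; n_I = 3.92 (inert).
n_T = Σnᵢ = 6.92 − 2X.
Mole fractions y_i = n_i/n_T; Kp = p_B2 / (p_B1 p_A1^2) with p_i = y_i·P.
Setting this equal to 17.9 bar^-2 and taking the physical root (0 < X < 1) gives X = 0.752.

X = 0.752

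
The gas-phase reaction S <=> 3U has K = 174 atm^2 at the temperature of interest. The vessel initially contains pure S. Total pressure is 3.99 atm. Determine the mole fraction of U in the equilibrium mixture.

Take 1 mol S as basis and let X be its fractional conversion, so ξ = X.
At extent ξ: n_S = 1 − X; n_U = 3X.
Total moles n_T = 1 + 2X.
With p_i = (n_i/n_T)P, K = p_U^3 / (p_S).
Equating to 174 atm^2 and solving on 0 < X < 1: X = 0.809.
Then n_U = 2.43, n_T = 2.62, so y_U = 0.927.

y_U = 0.927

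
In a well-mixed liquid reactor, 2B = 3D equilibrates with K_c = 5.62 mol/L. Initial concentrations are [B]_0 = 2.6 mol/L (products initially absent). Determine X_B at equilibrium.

Let X = conversion of B; extent ξ = 2.6X/2 mol/L.
Concentrations: [B] = 2.6 − 2.6X; [D] = 3.9X.
K_c = [D]^3 / ([B]^2).
Solving K_c = 5.62 for X ∈ (0,1): X = 0.525.

X = 0.525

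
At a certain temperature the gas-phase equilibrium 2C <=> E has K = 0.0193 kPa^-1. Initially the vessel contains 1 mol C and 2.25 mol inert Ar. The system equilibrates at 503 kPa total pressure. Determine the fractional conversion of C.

Take 1 mol C as basis and let X be its fractional conversion, so ξ = 0.5X.
Moles: n_C = 1 − X; n_E = 0.5X; n_I = 2.25 (inert).
Summing: n_T = 3.25 − 0.5X.
With p_i = (n_i/n_T)P, K = p_E / (p_C^2).
Substituting and setting equal to 0.0193 kPa^-1 gives a polynomial in X; the root in (0,1) is X = 0.681.

X = 0.681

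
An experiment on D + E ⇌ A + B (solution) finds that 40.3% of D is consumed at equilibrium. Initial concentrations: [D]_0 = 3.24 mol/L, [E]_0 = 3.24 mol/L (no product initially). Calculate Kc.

Kc = 0.456

Let X = conversion of D.
Concentrations: [D] = 3.24 − 3.24X; [E] = 3.24 − 3.24X; [A] = 3.24X; [B] = 3.24X.
At X = 0.403: [D] = 1.93, [E] = 1.93, [A] = 1.31, [B] = 1.31.
Kc = [A] [B] / ([D] [E]) = 0.456.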